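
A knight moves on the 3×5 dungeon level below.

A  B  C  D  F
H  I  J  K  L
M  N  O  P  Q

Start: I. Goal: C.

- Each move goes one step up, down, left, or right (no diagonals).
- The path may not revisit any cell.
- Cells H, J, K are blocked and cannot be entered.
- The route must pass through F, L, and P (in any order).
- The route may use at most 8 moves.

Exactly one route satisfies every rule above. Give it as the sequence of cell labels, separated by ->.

The budget equals the shortest possible length, so every move has to be on a shortest route through the required cells.
Route from I: down 1 to N, right 3 to Q, up 2 to F, left 2 to C — 8 moves in all.
Check: all required cells visited; 8 ≤ 8 moves.

I -> N -> O -> P -> Q -> L -> F -> D -> C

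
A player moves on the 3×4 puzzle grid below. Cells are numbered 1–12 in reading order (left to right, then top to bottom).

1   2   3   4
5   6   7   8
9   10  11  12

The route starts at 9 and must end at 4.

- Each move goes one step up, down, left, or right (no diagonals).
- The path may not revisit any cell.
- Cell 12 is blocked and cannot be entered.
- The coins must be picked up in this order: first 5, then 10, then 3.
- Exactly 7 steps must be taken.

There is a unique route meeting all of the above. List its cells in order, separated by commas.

The waypoints must appear in the order 5, 10, 3, with no cell reused.
Route from 9: up to 5, right to 6, down to 10, right to 11, 2× up (reaching 3), right to 4 — 7 moves in all.
Check: order respected (5 at step 1, 10 at step 3, 3 at step 6); 7 moves as required.

9, 5, 6, 10, 11, 7, 3, 4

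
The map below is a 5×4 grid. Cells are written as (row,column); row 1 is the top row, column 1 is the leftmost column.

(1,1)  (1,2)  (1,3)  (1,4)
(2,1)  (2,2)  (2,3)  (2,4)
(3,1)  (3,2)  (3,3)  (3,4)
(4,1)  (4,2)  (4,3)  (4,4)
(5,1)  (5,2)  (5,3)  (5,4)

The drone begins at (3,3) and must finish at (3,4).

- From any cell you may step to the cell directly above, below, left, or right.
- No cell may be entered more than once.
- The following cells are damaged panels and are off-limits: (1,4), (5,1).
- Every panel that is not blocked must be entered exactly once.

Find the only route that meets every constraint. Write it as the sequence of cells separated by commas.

(3,3), (4,3), (4,4), (5,4), (5,3), (5,2), (4,2), (4,1), (3,1), (3,2), (2,2), (2,1), (1,1), (1,2), (1,3), (2,3), (2,4), (3,4)

Need to visit all 18 open cells exactly once, starting at (3,3) and ending at (3,4).
Route from (3,3): down to (4,3), right to (4,4), down to (5,4), 2× left (reaching (5,2)), up to (4,2), left to (4,1), up to (3,1), right to (3,2), up to (2,2), left to (2,1), up to (1,1), 2× right (reaching (1,3)), down to (2,3), right to (2,4), down to (3,4) — 17 moves in all.
Check: all 18 open cells covered.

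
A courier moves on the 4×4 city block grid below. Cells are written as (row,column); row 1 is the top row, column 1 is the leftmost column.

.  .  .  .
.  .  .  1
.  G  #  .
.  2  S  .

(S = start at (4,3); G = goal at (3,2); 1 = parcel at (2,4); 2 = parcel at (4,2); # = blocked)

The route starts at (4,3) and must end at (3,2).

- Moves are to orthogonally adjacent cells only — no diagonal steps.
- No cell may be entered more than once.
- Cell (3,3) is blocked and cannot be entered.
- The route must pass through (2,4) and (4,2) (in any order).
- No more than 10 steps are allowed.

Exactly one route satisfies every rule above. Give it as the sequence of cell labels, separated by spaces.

Any route must reach (2,4) and (4,2) and still end at (3,2) within 10 moves, so the order of the required stops is forced.
Route from (4,3): right 1 to (4,4), up 2 to (2,4), left 3 to (2,1), down 2 to (4,1), right 1 to (4,2), up 1 to (3,2) — 10 moves in all.
Check: all required cells visited; 10 ≤ 10 moves.

(4,3) (4,4) (3,4) (2,4) (2,3) (2,2) (2,1) (3,1) (4,1) (4,2) (3,2)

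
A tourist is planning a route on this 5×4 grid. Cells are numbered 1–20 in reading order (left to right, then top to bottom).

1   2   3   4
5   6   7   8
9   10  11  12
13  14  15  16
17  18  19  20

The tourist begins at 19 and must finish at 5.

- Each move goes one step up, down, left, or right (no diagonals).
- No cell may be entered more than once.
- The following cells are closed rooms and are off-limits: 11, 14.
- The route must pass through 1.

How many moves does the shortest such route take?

Any route passes through 1 somewhere between 19 and 5. Summing Manhattan distances along the two legs (19 → 1 → 5) gives a lower bound of 6 + 1 = 7 moves.
The shortest route satisfying every rule uses 9 moves: 19 → 15 → 16 → 12 → 8 → 4 → 3 → 2 → 1 → 5.
The no-revisit rule (legs can't share cells) pushes the minimum above the 7-move bound; an exhaustive check rules out every length from 7 to 8, leaving 9 as the minimum.

9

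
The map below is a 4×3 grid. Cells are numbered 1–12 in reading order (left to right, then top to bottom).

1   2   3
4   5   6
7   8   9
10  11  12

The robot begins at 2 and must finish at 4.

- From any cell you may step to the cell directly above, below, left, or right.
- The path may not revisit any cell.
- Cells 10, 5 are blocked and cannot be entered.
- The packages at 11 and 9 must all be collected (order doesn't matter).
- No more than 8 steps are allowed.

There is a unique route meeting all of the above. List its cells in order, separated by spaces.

2 3 6 9 12 11 8 7 4

The budget equals the shortest possible length, so every move has to be on a shortest route through the required cells.
Route from 2: right to 3, 3× down (reaching 12), left to 11, up to 8, left to 7, up to 4 — 8 moves in all.
Check: all required cells visited; 8 ≤ 8 moves.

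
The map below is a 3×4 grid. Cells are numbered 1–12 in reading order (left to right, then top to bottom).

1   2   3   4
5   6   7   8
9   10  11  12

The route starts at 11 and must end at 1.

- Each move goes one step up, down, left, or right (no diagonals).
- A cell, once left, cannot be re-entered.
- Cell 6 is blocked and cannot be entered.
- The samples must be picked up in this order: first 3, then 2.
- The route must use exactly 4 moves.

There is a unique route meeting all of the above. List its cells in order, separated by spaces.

11 7 3 2 1

The waypoints must appear in the order 3, 2, with no cell reused.
Route from 11: 2× up (reaching 3), 2× left (reaching 1) — 4 moves in all.
Check: order respected (3 at step 2, 2 at step 3); 4 moves as required.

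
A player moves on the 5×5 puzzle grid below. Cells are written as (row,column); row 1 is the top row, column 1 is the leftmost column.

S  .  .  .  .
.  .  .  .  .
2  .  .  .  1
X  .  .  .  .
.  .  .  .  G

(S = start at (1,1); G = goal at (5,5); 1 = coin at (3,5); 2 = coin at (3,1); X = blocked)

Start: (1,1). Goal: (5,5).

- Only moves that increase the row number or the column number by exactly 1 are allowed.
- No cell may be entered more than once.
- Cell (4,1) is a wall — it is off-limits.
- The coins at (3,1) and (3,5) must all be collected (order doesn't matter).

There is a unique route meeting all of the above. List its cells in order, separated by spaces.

(1,1) (2,1) (3,1) (3,2) (3,3) (3,4) (3,5) (4,5) (5,5)

Moves only go right or down, so the column and row indices never decrease.
Route from (1,1): down 2 to (3,1), right 4 to (3,5), down 2 to (5,5) — 8 moves in all.
Check: all required cells visited.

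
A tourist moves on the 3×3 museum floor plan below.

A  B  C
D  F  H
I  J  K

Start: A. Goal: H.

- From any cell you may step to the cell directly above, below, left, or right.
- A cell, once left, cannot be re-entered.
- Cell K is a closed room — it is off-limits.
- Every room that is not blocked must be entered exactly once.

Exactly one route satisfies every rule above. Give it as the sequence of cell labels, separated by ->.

Need to visit all 8 open cells exactly once, starting at A and ending at H.
Cell C has only two open neighbours (H and B), so the path must pass straight through it: one of those is the cell it's entered from and the other is where it exits.
Route from A: 2× down (reaching I), right to J, 2× up (reaching B), right to C, down to H — 7 moves in all.
Check: all 8 open cells covered.

A -> D -> I -> J -> F -> B -> C -> H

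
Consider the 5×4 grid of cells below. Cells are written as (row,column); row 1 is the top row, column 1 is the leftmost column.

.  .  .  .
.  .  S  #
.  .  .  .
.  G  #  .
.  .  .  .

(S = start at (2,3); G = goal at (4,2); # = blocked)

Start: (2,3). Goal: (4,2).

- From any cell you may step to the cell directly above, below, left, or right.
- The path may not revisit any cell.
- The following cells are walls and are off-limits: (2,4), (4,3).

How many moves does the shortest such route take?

3

The Manhattan distance from (2,3) to (4,2) is |2−4| + |3−2| = 3, so at least 3 moves are needed.
A route of 3 moves achieves this: (2,3) → (3,3) → (3,2) → (4,2).
Since 3 matches the lower bound, it is optimal.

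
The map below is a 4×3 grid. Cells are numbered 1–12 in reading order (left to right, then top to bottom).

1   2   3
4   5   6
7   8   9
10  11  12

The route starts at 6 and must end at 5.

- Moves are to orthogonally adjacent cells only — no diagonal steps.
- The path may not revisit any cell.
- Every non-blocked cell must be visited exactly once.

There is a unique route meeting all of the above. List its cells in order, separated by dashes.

6 - 3 - 2 - 1 - 4 - 7 - 10 - 11 - 12 - 9 - 8 - 5

Need to visit all 12 open cells exactly once, starting at 6 and ending at 5.
Route from 6: up 1 to 3, left 2 to 1, down 3 to 10, right 2 to 12, up 1 to 9, left 1 to 8, up 1 to 5 — 11 moves in all.
Check: all 12 open cells covered.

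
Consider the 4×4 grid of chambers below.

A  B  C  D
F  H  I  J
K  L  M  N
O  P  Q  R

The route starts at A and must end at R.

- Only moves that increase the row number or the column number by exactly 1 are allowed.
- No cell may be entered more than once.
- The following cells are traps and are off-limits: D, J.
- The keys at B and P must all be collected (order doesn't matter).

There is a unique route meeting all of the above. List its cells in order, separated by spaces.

Moves only go right or down, so the column and row indices never decrease.
Route from A: right 1 to B, down 3 to P, right 2 to R — 6 moves in all.
Check: all required cells visited.

A B H L P Q R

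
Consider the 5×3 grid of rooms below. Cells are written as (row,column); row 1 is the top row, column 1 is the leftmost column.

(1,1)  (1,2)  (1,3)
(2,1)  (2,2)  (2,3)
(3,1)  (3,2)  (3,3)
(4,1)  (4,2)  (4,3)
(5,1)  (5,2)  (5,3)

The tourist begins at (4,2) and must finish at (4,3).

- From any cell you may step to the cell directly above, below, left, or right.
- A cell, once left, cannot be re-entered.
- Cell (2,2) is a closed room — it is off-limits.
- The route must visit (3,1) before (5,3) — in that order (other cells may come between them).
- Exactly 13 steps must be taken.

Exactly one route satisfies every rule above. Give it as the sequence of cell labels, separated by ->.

(4,2) -> (3,2) -> (3,3) -> (2,3) -> (1,3) -> (1,2) -> (1,1) -> (2,1) -> (3,1) -> (4,1) -> (5,1) -> (5,2) -> (5,3) -> (4,3)

The waypoints must appear in the order (3,1), (5,3), with no cell reused.
Route from (4,2): up to (3,2), right to (3,3), 2× up (reaching (1,3)), 2× left (reaching (1,1)), 4× down (reaching (5,1)), 2× right (reaching (5,3)), up to (4,3) — 13 moves in all.
Check: order respected ((3,1) at step 8, (5,3) at step 12); 13 moves as required.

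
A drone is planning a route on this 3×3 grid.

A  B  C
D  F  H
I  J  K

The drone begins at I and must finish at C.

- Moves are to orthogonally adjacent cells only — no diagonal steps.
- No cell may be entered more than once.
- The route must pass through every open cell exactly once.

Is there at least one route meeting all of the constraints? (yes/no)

One route that works: I → D → A → B → F → J → K → H → C.

yes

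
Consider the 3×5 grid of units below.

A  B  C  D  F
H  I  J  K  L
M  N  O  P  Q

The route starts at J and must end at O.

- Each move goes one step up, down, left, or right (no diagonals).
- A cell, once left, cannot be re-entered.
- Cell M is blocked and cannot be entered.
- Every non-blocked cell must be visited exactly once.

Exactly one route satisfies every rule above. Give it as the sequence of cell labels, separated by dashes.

Need to visit all 14 open cells exactly once, starting at J and ending at O.
Cell A has only two open neighbours (H and B), so the path must pass straight through it: one of those is the cell it's entered from and the other is where it exits.
Route from J: right 1 to K, down 1 to P, right 1 to Q, up 2 to F, left 4 to A, down 1 to H, right 1 to I, down 1 to N, right 1 to O — 13 moves in all.
Check: all 14 open cells covered.

J - K - P - Q - L - F - D - C - B - A - H - I - N - O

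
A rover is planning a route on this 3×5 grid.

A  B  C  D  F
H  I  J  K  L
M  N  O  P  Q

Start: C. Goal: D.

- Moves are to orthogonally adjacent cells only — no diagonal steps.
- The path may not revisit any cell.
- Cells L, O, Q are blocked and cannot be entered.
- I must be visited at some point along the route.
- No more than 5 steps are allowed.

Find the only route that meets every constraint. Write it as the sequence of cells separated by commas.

C, B, I, J, K, D

Any route must reach I and still end at D within 5 moves, so the order of the required stops is forced.
Route from C: left to B, down to I, 2× right (reaching K), up to D — 5 moves in all.
Check: all required cells visited; 5 ≤ 5 moves.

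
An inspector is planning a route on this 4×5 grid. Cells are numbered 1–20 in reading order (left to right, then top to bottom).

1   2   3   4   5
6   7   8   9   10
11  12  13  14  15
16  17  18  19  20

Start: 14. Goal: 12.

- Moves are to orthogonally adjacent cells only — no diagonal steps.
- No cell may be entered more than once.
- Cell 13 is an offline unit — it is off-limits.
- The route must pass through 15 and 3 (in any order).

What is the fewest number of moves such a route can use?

8

Any route passes through 15 and 3 in some order between 14 and 12. Summing Manhattan distances along each leg and taking the cheapest ordering (14 → 15 → 3 → 12) gives a lower bound of 1 + 4 + 3 = 8 moves.
A route of 8 moves achieves this: 14 → 15 → 10 → 5 → 4 → 3 → 8 → 7 → 12.
Since 8 matches the lower bound, it is optimal.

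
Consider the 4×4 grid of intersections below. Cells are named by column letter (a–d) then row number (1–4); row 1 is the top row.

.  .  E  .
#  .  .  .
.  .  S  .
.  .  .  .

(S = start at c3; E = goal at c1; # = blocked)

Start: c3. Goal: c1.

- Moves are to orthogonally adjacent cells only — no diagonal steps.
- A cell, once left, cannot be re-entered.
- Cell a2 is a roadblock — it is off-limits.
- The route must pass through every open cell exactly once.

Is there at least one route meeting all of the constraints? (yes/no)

Cell a1 has only one open neighbour but is neither the start nor the goal, so a Hamiltonian route would have to both enter and leave it through the same neighbour — impossible without revisiting.

no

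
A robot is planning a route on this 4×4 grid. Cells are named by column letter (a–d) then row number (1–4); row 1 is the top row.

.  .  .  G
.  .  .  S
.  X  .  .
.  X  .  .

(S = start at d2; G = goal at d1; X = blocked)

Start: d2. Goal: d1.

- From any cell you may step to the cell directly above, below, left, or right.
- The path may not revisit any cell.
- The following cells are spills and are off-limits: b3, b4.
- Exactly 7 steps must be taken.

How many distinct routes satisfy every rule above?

Need simple routes of exactly 7 moves from d2 to d1 (Manhattan distance 1, so 3 moves are spent on a detour and 3 undoing it).
Enumerating: d2 d3 d4 c4 c3 c2 c1 d1 | d2 d3 c3 c2 b2 b1 c1 d1 | d2 c2 b2 a2 a1 b1 c1 d1.
That gives 3 routes.

3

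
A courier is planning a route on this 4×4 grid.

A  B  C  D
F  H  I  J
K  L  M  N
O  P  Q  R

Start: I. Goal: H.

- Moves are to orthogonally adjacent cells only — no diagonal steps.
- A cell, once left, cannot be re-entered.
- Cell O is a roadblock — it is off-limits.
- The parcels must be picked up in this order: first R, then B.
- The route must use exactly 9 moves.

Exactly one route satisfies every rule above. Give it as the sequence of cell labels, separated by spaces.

The waypoints must appear in the order R, B, with no cell reused.
Route from I: down 2 to Q, right 1 to R, up 3 to D, left 2 to B, down 1 to H — 9 moves in all.
Check: order respected (R at step 3, B at step 8); 9 moves as required.

I M Q R N J D C B H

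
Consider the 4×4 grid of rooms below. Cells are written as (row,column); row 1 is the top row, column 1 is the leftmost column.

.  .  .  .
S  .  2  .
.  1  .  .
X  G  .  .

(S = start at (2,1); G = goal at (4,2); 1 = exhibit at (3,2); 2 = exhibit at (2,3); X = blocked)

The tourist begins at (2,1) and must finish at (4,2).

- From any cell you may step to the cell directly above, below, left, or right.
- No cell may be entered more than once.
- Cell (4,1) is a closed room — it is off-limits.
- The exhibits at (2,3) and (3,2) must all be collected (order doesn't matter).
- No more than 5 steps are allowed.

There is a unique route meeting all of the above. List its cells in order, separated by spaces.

(2,1) (2,2) (2,3) (3,3) (3,2) (4,2)

The budget equals the shortest possible length, so every move has to be on a shortest route through the required cells.
Route from (2,1): right 2 to (2,3), down 1 to (3,3), left 1 to (3,2), down 1 to (4,2) — 5 moves in all.
Check: all required cells visited; 5 ≤ 5 moves.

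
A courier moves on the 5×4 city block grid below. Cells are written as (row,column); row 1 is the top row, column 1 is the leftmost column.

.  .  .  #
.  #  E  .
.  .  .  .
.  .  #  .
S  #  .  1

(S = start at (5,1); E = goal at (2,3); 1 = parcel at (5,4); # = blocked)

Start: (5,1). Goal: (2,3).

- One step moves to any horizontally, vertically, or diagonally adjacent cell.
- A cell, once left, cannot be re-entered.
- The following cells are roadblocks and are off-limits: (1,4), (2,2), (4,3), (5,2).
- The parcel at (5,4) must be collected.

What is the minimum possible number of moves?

Any route passes through (5,4) somewhere between (5,1) and (2,3). Summing Chebyshev distances along the two legs ((5,1) → (5,4) → (2,3)) gives a lower bound of 3 + 3 = 6 moves.
A route of 6 moves achieves this: (5,1) → (4,2) → (5,3) → (5,4) → (4,4) → (3,3) → (2,3).
Since 6 matches the lower bound, it is optimal.

6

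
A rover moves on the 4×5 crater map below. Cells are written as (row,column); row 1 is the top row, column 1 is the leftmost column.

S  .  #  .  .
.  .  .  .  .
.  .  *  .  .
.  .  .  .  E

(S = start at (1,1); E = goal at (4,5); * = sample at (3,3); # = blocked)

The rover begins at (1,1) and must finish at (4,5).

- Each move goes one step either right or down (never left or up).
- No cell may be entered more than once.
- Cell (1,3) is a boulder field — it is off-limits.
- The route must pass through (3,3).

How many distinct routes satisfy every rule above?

A right/down-only route from (1,1) to (4,5) makes exactly 3 down-moves and 4 right-moves in some order.
With no other constraints that would be C(7,3) = 35 routes.
Split at (3,3) and multiply the segment counts (each segment already excludes blocked cells): (1,1)→(3,3): 5; (3,3)→(4,5): 3; product = 15.
That gives 15 routes.

15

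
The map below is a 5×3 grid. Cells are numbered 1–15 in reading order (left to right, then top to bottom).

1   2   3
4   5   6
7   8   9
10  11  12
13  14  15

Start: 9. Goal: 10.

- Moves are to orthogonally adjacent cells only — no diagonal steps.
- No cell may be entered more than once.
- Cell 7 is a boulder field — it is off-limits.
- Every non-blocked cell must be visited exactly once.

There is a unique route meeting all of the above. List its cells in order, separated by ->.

9 -> 6 -> 3 -> 2 -> 1 -> 4 -> 5 -> 8 -> 11 -> 12 -> 15 -> 14 -> 13 -> 10

Need to visit all 14 open cells exactly once, starting at 9 and ending at 10.
Cell 4 has only two open neighbours (1 and 5), so the path must pass straight through it: one of those is the cell it's entered from and the other is where it exits.
Route from 9: 2× up (reaching 3), 2× left (reaching 1), down to 4, right to 5, 2× down (reaching 11), right to 12, down to 15, 2× left (reaching 13), up to 10 — 13 moves in all.
Check: all 14 open cells covered.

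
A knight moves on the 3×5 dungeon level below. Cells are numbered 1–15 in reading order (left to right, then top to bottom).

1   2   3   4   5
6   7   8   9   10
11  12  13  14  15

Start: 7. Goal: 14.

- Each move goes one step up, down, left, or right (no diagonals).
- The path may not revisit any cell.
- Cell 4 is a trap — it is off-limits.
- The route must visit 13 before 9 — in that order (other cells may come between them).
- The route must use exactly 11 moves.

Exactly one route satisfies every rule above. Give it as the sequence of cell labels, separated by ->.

The waypoints must appear in the order 13, 9, with no cell reused.
Route from 7: up to 2, left to 1, 2× down (reaching 11), 2× right (reaching 13), up to 8, 2× right (reaching 10), down to 15, left to 14 — 11 moves in all.
Check: order respected (13 at step 6, 9 at step 8); 11 moves as required.

7 -> 2 -> 1 -> 6 -> 11 -> 12 -> 13 -> 8 -> 9 -> 10 -> 15 -> 14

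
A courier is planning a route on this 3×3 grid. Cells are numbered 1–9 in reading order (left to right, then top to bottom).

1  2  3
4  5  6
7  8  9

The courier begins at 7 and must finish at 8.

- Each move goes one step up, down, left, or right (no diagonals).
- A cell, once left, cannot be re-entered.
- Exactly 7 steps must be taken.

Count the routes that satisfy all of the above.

4

Need simple routes of exactly 7 moves from 7 to 8 (Manhattan distance 1, so 3 moves are spent on a detour and 3 undoing it).
Enumerating: 7 4 1 2 5 6 9 8 | 7 4 1 2 3 6 9 8 | 7 4 1 2 3 6 5 8 | 7 4 5 2 3 6 9 8.
That gives 4 routes.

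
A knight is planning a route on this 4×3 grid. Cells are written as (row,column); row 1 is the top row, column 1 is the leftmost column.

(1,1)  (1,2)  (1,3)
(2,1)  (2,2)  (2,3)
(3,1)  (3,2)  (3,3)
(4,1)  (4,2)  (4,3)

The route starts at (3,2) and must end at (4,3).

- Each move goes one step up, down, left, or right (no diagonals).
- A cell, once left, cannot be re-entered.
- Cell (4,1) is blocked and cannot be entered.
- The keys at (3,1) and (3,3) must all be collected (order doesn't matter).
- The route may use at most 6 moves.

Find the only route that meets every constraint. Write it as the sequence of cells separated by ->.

Any route must reach (3,1) and (3,3) and still end at (4,3) within 6 moves, so the order of the required stops is forced.
Route from (3,2): left to (3,1), up to (2,1), 2× right (reaching (2,3)), 2× down (reaching (4,3)) — 6 moves in all.
Check: all required cells visited; 6 ≤ 6 moves.

(3,2) -> (3,1) -> (2,1) -> (2,2) -> (2,3) -> (3,3) -> (4,3)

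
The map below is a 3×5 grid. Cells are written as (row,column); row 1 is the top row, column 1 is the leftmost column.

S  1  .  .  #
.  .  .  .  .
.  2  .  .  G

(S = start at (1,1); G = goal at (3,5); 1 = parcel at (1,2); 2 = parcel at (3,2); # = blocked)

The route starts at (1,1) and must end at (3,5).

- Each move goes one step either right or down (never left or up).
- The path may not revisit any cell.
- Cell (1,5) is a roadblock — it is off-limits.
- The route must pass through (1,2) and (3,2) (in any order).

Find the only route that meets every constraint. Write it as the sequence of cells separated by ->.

(1,1) -> (1,2) -> (2,2) -> (3,2) -> (3,3) -> (3,4) -> (3,5)

Moves only go right or down, so the column and row indices never decrease.
Route from (1,1): right to (1,2), 2× down (reaching (3,2)), 3× right (reaching (3,5)) — 6 moves in all.
Check: all required cells visited.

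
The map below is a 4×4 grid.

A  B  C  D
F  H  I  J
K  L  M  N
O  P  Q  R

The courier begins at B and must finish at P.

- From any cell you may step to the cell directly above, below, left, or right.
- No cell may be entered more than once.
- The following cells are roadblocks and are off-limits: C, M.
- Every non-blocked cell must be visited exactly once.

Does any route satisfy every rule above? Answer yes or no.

no

Cell D has only one open neighbour but is neither the start nor the goal, so a Hamiltonian route would have to both enter and leave it through the same neighbour — impossible without revisiting.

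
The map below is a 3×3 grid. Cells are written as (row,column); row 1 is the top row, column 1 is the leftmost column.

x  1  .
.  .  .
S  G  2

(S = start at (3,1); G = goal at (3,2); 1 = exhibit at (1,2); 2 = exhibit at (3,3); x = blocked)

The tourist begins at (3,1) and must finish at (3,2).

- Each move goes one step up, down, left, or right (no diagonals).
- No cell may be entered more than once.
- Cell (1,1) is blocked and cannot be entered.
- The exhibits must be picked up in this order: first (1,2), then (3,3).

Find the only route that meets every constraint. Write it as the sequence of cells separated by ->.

(3,1) -> (2,1) -> (2,2) -> (1,2) -> (1,3) -> (2,3) -> (3,3) -> (3,2)

The waypoints must appear in the order (1,2), (3,3), with no cell reused.
Route from (3,1): up to (2,1), right to (2,2), up to (1,2), right to (1,3), 2× down (reaching (3,3)), left to (3,2) — 7 moves in all.
Check: order respected (1 at step 3, 2 at step 6).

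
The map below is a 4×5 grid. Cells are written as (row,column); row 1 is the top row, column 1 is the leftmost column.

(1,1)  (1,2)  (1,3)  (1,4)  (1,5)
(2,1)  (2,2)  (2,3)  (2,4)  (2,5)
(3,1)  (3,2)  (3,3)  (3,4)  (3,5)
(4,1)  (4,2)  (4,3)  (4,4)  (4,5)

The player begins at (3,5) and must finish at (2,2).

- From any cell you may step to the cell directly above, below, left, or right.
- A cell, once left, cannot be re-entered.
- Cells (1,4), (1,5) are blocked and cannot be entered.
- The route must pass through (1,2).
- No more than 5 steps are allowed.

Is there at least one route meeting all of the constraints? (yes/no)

Even ignoring the no-revisit rule, getting from (3,5) to (2,2) via (1,2) needs at least 5 + 1 = 6 moves (Manhattan distance per leg), which exceeds the 5-move limit.

no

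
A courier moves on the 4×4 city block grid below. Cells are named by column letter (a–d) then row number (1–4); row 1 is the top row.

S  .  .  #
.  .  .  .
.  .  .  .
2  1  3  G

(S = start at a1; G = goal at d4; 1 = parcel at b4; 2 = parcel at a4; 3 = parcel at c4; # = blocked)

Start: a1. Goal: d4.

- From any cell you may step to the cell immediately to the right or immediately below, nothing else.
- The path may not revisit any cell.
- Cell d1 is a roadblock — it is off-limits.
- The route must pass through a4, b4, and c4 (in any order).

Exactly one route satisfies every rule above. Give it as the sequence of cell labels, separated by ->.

a1 -> a2 -> a3 -> a4 -> b4 -> c4 -> d4

Moves only go right or down, so the column and row indices never decrease.
Route from a1: down 3 to a4, right 3 to d4 — 6 moves in all.
Check: all required cells visited.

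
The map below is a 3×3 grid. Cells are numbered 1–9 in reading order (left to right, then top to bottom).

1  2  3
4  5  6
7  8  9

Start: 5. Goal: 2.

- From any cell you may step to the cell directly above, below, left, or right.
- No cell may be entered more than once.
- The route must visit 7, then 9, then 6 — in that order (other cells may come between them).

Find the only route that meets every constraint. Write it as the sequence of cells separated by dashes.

5 - 4 - 7 - 8 - 9 - 6 - 3 - 2

The waypoints must appear in the order 7, 9, 6, with no cell reused.
Route from 5: left to 4, down to 7, 2× right (reaching 9), 2× up (reaching 3), left to 2 — 7 moves in all.
Check: order respected (7 at step 2, 9 at step 4, 6 at step 5).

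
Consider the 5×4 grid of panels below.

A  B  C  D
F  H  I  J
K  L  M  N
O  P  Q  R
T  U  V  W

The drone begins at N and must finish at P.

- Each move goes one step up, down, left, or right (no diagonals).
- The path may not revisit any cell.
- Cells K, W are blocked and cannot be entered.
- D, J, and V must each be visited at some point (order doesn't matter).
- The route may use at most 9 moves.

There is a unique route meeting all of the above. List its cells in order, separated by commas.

The 9-move cap with required stops at D, J, V leaves no slack for detours.
Route from N: up 2 to D, left 1 to C, down 4 to V, left 1 to U, up 1 to P — 9 moves in all.
Check: all required cells visited; 9 ≤ 9 moves.

N, J, D, C, I, M, Q, V, U, P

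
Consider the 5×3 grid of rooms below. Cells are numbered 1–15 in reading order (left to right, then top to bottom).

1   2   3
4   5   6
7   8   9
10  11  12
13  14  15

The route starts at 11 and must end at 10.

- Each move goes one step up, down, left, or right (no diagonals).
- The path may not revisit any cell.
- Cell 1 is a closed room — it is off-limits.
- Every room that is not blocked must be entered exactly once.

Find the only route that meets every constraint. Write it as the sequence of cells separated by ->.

Need to visit all 14 open cells exactly once, starting at 11 and ending at 10.
Route from 11: up 1 to 8, left 1 to 7, up 1 to 4, right 1 to 5, up 1 to 2, right 1 to 3, down 4 to 15, left 2 to 13, up 1 to 10 — 13 moves in all.
Check: all 14 open cells covered.

11 -> 8 -> 7 -> 4 -> 5 -> 2 -> 3 -> 6 -> 9 -> 12 -> 15 -> 14 -> 13 -> 10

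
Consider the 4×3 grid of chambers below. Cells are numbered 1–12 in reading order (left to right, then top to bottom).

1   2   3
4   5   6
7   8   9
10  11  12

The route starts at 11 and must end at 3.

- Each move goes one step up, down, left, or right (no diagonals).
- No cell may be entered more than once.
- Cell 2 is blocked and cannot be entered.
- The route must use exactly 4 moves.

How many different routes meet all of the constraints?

3

Need simple routes of exactly 4 moves from 11 to 3 (Manhattan distance 4, so 0 moves are spent on a detour and 0 undoing it).
Enumerating: 11 8 5 6 3 | 11 8 9 6 3 | 11 12 9 6 3.
That gives 3 routes.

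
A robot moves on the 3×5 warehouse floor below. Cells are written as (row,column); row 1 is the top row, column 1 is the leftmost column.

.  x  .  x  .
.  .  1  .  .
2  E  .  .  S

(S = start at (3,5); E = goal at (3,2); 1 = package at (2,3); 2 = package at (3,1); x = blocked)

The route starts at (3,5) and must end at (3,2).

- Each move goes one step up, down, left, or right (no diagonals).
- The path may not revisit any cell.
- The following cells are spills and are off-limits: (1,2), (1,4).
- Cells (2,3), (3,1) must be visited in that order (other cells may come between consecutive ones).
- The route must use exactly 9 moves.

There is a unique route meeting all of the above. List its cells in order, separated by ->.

The waypoints must appear in the order (2,3), (3,1), with no cell reused.
Route from (3,5): up to (2,5), left to (2,4), down to (3,4), left to (3,3), up to (2,3), 2× left (reaching (2,1)), down to (3,1), right to (3,2) — 9 moves in all.
Check: order respected (1 at step 5, 2 at step 8); 9 moves as required.

(3,5) -> (2,5) -> (2,4) -> (3,4) -> (3,3) -> (2,3) -> (2,2) -> (2,1) -> (3,1) -> (3,2)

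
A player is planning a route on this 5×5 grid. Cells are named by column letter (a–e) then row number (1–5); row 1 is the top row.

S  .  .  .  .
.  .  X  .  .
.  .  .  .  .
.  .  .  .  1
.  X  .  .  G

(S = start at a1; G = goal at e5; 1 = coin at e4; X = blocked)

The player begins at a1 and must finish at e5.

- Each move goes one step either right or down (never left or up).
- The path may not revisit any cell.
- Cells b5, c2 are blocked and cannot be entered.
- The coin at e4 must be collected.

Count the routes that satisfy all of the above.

A right/down-only route from a1 to e5 makes exactly 4 down-moves and 4 right-moves in some order.
With no other constraints that would be C(8,4) = 70 routes.
Split at e4 and multiply the segment counts (each segment already excludes blocked cells): a1→e4: 17; e4→e5: 1; product = 17.
That gives 17 routes.

17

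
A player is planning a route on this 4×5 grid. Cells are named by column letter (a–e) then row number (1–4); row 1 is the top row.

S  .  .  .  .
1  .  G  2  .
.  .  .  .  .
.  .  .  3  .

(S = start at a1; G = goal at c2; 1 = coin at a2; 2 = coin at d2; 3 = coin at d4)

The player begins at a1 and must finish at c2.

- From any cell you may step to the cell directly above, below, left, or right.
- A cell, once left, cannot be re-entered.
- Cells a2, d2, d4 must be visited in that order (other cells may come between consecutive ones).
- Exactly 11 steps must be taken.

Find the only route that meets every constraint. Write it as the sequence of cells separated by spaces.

The waypoints must appear in the order a2, d2, d4, with no cell reused.
Route from a1: down 1 to a2, right 1 to b2, up 1 to b1, right 2 to d1, down 3 to d4, left 1 to c4, up 2 to c2 — 11 moves in all.
Check: order respected (1 at step 1, 2 at step 6, 3 at step 8); 11 moves as required.

a1 a2 b2 b1 c1 d1 d2 d3 d4 c4 c3 c2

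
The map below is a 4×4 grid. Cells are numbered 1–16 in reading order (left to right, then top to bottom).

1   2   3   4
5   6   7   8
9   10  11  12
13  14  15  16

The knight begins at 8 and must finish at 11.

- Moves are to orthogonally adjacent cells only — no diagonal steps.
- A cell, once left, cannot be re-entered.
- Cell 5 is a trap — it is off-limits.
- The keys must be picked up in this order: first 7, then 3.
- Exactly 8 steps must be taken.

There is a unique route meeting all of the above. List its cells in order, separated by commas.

The waypoints must appear in the order 7, 3, with no cell reused.
Route from 8: left 1 to 7, up 1 to 3, left 1 to 2, down 3 to 14, right 1 to 15, up 1 to 11 — 8 moves in all.
Check: order respected (7 at step 1, 3 at step 2); 8 moves as required.

8, 7, 3, 2, 6, 10, 14, 15, 11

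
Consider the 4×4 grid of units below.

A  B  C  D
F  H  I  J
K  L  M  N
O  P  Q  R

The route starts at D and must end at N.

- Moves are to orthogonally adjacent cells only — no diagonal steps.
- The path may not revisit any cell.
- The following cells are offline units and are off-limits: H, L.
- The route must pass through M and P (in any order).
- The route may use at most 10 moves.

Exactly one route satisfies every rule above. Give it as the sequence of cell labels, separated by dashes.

D - C - B - A - F - K - O - P - Q - M - N

The 10-move cap with required stops at M, P leaves no slack for detours.
Route from D: 3× left (reaching A), 3× down (reaching O), 2× right (reaching Q), up to M, right to N — 10 moves in all.
Check: all required cells visited; 10 ≤ 10 moves.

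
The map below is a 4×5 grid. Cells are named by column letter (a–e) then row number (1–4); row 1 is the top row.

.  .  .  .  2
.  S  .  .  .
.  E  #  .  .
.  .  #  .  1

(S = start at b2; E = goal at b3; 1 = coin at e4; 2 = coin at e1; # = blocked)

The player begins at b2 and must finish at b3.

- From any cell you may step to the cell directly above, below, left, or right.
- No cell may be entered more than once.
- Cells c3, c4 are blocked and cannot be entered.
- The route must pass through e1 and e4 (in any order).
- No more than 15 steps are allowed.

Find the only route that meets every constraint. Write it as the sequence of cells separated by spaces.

b2 c2 d2 d3 d4 e4 e3 e2 e1 d1 c1 b1 a1 a2 a3 b3

The budget equals the shortest possible length, so every move has to be on a shortest route through the required cells.
Route from b2: 2× right (reaching d2), 2× down (reaching d4), right to e4, 3× up (reaching e1), 4× left (reaching a1), 2× down (reaching a3), right to b3 — 15 moves in all.
Check: all required cells visited; 15 ≤ 15 moves.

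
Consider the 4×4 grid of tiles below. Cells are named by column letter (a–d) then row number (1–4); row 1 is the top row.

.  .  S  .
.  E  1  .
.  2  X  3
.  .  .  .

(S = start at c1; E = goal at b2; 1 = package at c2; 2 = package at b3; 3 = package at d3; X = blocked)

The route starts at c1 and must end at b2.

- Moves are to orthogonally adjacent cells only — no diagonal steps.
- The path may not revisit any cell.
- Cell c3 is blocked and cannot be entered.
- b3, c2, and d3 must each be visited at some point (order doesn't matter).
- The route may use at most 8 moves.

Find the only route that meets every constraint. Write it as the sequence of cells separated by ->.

c1 -> c2 -> d2 -> d3 -> d4 -> c4 -> b4 -> b3 -> b2

The 8-move cap with required stops at b3, c2, d3 leaves no slack for detours.
Route from c1: down to c2, right to d2, 2× down (reaching d4), 2× left (reaching b4), 2× up (reaching b2) — 8 moves in all.
Check: all required cells visited; 8 ≤ 8 moves.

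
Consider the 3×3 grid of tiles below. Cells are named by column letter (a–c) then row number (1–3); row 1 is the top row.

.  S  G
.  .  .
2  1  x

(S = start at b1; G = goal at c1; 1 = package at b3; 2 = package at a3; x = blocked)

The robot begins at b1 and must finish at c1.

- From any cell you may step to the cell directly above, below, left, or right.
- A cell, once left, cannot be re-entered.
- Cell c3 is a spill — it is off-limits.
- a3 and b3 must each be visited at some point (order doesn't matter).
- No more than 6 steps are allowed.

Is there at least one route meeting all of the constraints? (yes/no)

Even ignoring the no-revisit rule, getting from b1 to c1, taking the cheapest ordering b1 → b3 → a3 → c1 needs at least 2 + 1 + 4 = 7 moves (Manhattan distance per leg), which exceeds the 6-move limit.

no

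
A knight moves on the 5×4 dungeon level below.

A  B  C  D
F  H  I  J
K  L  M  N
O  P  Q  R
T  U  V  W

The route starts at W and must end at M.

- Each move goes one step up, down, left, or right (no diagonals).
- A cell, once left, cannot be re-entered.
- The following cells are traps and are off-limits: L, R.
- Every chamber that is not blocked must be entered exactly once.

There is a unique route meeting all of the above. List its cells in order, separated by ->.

Need to visit all 18 open cells exactly once, starting at W and ending at M.
Cell A has only two open neighbours (F and B), so the path must pass straight through it: one of those is the cell it's entered from and the other is where it exits.
Route from W: left 1 to V, up 1 to Q, left 1 to P, down 1 to U, left 1 to T, up 4 to A, right 1 to B, down 1 to H, right 1 to I, up 1 to C, right 1 to D, down 2 to N, left 1 to M — 17 moves in all.
Check: all 18 open cells covered.

W -> V -> Q -> P -> U -> T -> O -> K -> F -> A -> B -> H -> I -> C -> D -> J -> N -> M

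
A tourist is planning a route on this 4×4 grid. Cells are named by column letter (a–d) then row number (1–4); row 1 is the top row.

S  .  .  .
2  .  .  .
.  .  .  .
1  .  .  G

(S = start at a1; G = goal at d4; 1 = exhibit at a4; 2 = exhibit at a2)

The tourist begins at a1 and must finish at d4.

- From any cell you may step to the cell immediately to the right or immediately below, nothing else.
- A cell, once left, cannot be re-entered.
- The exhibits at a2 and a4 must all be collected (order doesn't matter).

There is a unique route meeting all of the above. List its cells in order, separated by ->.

a1 -> a2 -> a3 -> a4 -> b4 -> c4 -> d4

Moves only go right or down, so the column and row indices never decrease.
Route from a1: down 3 to a4, right 3 to d4 — 6 moves in all.
Check: all required cells visited.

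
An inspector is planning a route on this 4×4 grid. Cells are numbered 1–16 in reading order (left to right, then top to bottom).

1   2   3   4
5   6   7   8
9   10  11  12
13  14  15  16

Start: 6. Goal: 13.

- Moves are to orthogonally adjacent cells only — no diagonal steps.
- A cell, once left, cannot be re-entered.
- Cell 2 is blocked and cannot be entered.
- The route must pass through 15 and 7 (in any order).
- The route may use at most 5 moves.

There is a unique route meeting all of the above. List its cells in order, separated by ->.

The budget equals the shortest possible length, so every move has to be on a shortest route through the required cells.
Route from 6: right 1 to 7, down 2 to 15, left 2 to 13 — 5 moves in all.
Check: all required cells visited; 5 ≤ 5 moves.

6 -> 7 -> 11 -> 15 -> 14 -> 13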